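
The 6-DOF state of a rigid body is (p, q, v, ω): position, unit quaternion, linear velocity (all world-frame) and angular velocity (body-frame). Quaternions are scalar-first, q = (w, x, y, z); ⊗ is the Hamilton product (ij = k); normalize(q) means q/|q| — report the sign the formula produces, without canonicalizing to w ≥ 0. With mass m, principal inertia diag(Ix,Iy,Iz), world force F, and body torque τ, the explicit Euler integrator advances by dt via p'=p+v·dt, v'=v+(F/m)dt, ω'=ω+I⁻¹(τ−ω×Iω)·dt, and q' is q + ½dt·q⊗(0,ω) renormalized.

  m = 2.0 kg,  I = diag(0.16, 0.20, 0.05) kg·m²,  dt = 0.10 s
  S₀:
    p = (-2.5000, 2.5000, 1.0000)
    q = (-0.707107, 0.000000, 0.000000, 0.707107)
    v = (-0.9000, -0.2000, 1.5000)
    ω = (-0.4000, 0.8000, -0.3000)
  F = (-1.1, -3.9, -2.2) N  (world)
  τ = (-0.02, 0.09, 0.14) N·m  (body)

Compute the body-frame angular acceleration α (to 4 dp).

gyro term ω×Iω = (0.0360, 0.0132, -0.0128)
(τ − ω×Iω)/I = (-0.3500, 0.3840, 3.0560)

α = (-0.3500, 0.3840, 3.0560)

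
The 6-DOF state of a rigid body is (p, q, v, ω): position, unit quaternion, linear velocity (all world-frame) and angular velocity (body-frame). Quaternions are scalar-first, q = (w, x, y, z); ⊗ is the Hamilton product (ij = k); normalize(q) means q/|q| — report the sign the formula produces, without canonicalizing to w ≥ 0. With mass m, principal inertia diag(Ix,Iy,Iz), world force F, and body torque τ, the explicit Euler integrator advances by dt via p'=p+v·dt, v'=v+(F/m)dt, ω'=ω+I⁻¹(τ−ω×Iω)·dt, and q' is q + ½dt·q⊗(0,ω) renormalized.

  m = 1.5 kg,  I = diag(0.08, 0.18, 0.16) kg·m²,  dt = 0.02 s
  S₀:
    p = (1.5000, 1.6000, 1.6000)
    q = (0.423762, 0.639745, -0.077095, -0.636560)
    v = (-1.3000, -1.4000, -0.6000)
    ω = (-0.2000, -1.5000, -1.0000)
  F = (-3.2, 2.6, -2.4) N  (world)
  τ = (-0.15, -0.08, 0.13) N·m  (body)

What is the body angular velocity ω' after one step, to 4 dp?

precession coupling ω×(Iω) = (-0.0300, -0.0160, 0.0300)
angular accel α = (-1.5000, -0.3556, 0.6250)
ω + α·dt = (-0.2300, -1.5071, -0.9875)

ω' = (-0.2300, -1.5071, -0.9875)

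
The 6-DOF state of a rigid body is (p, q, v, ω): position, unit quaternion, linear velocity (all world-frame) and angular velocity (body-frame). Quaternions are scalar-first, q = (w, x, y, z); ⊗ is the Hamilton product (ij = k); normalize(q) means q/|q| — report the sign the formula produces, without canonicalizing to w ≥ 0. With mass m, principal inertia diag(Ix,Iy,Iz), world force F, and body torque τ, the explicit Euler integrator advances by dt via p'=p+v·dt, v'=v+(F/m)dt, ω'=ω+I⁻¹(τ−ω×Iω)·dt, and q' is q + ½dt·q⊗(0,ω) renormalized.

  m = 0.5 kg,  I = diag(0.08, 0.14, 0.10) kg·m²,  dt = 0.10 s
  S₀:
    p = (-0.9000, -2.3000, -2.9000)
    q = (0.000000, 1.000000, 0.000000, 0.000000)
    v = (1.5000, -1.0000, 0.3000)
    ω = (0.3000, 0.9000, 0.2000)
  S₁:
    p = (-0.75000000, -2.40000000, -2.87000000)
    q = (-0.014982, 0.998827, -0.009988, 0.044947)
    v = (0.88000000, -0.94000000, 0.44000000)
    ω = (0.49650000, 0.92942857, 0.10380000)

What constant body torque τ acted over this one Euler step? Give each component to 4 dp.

rate change Δω = (0.19650000, 0.02942857, -0.09620000)
I·α + gyro = (0.1500, 0.0400, -0.0800)

τ = (0.1500, 0.0400, -0.0800)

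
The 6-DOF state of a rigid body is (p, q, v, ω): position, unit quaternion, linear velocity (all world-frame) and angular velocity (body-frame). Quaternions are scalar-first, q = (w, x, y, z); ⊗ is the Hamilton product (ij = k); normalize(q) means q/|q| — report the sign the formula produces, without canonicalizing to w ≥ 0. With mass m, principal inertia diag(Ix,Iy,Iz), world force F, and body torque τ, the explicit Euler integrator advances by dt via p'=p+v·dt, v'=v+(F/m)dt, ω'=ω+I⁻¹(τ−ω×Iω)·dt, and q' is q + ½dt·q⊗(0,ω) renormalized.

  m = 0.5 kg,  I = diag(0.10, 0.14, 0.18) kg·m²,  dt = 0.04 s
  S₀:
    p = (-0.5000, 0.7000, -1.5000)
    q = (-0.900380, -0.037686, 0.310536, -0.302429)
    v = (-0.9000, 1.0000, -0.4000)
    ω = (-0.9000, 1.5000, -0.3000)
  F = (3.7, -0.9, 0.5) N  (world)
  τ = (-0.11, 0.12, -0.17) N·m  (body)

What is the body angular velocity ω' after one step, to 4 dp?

ω' = (-0.9368, 1.5405, -0.3258)

ω×(Iω) gyroscopic = (-0.0180, -0.0216, -0.0540)
(τ − ω×Iω)/I = (-0.9200, 1.0114, -0.6444)
ω + α·dt = (-0.9368, 1.5405, -0.3258)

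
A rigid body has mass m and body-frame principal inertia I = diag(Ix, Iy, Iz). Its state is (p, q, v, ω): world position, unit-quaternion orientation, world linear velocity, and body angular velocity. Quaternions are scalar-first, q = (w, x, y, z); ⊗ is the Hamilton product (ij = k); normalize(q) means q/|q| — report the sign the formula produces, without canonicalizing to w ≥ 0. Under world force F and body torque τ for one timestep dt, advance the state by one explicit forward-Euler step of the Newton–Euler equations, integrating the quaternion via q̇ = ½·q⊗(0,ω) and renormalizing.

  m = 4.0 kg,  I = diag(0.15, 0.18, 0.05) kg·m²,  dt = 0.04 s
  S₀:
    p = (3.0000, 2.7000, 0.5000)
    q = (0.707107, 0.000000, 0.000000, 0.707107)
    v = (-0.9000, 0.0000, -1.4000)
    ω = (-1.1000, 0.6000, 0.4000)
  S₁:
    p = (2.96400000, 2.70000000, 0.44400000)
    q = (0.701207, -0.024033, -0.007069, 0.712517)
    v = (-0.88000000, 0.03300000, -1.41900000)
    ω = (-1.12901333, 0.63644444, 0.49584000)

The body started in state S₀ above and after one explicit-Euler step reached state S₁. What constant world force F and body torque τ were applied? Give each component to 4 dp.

ω₁ − ω₀ = (-0.02901333, 0.03644444, 0.09584000)
τ = I·(Δω/dt) + ω₀×(Iω₀) = (-0.1400, 0.1200, 0.1000)
velocity change Δv = (0.02000000, 0.03300000, -0.01900000)
F = m·Δv/dt = (2.0000, 3.3000, -1.9000)

F = (2.0000, 3.3000, -1.9000)
τ = (-0.1400, 0.1200, 0.1000)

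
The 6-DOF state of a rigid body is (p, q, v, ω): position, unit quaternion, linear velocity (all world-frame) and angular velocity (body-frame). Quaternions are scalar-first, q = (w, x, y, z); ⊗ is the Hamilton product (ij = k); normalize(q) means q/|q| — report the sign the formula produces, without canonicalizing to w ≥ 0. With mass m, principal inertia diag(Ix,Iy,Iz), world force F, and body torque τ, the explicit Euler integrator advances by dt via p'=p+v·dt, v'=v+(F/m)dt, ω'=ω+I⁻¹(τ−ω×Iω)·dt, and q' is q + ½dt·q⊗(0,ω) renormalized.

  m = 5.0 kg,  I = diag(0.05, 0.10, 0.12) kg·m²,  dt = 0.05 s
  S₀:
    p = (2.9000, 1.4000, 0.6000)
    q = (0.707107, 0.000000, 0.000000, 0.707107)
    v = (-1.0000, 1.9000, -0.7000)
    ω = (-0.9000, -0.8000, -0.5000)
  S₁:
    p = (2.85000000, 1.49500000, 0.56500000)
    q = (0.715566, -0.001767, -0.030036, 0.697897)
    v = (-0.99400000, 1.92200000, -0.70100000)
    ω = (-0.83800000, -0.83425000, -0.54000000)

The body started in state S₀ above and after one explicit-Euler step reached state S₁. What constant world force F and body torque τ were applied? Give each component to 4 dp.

Δv = v₁−v₀ = (0.00600000, 0.02200000, -0.00100000)
applied force F = (0.6000, 2.2000, -0.1000)
ω₁ − ω₀ = (0.06200000, -0.03425000, -0.04000000)
τ = I·(Δω/dt) + ω₀×(Iω₀) = (0.0700, -0.1000, -0.0600)

F = (0.6000, 2.2000, -0.1000)
τ = (0.0700, -0.1000, -0.0600)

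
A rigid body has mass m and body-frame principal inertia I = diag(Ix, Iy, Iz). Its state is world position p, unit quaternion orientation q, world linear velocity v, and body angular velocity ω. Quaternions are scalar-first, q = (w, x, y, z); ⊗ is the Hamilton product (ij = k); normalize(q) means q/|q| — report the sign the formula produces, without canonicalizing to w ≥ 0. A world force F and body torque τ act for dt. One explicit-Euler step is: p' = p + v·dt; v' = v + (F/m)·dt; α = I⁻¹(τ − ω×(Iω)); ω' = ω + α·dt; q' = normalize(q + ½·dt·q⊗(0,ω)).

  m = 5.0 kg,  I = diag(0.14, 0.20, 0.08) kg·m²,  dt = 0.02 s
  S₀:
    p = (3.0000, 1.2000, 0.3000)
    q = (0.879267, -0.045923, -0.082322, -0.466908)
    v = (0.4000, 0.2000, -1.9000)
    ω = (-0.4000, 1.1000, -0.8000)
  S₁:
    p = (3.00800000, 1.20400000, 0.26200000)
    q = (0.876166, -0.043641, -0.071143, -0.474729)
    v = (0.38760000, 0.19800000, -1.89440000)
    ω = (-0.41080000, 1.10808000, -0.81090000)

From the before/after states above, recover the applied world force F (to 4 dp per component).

F = (-3.1000, -0.5000, 1.4000)

v₁ − v₀ = (-0.01240000, -0.00200000, 0.00560000)
m·(v₁−v₀)/dt = (-3.1000, -0.5000, 1.4000)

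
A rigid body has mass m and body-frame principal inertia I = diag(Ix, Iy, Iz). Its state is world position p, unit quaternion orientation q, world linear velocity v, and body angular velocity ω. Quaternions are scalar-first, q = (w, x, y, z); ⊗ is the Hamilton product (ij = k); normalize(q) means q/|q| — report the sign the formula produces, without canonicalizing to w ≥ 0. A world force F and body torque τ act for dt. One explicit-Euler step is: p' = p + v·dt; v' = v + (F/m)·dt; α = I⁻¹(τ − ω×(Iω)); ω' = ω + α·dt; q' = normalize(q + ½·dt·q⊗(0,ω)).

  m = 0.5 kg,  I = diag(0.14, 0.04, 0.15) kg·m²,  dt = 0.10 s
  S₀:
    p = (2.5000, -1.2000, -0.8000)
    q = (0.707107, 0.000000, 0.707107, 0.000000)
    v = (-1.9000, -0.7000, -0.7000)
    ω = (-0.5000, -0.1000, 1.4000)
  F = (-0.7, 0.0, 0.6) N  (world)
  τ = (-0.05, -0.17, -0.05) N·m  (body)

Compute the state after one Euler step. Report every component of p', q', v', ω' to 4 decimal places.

angular accel α = (-0.2471, -4.4250, -0.3000)
ω' = ω + α·dt = (-0.5247, -0.5425, 1.3700)
Hamilton product q⊗(0,ω) = (0.0707107, 0.6363963, -0.0707107, 1.3435033)
q' = normalize(q + ½dt·q⊗(0,ω)) = (0.7087, 0.0317, 0.7016, 0.0670)
linear accel F/m = (-1.4000, 0.0000, 1.2000)
p' = p + v·dt = (2.3100, -1.2700, -0.8700)
new velocity v' = (-2.0400, -0.7000, -0.5800)

p' = (2.3100, -1.2700, -0.8700)
q' = (0.7087, 0.0317, 0.7016, 0.0670)
v' = (-2.0400, -0.7000, -0.5800)
ω' = (-0.5247, -0.5425, 1.3700)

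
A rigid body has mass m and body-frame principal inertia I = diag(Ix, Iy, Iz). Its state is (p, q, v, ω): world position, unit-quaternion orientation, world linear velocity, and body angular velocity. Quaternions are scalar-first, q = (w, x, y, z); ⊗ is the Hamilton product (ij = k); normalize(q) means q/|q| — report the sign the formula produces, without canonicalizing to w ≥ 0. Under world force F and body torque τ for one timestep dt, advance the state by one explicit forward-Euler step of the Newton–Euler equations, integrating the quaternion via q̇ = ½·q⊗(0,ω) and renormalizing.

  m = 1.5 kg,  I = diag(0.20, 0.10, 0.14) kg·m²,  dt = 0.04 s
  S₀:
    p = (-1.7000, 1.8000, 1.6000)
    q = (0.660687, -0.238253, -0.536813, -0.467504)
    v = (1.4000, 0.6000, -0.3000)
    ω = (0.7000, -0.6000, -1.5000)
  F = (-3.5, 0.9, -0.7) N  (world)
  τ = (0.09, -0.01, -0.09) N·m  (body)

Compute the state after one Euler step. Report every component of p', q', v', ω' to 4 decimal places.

p' = (-1.6440, 1.8240, 1.5880)
q' = (0.6432, -0.2184, -0.5581, -0.4767)
v' = (1.3067, 0.6240, -0.3187)
ω' = (0.7108, -0.5788, -1.5377)

ω×(Iω) gyroscopic = (0.0360, -0.0630, 0.0420)
(τ − ω×Iω)/I = (0.2700, 0.5300, -0.9429)
ω' = ω + α·dt = (0.7108, -0.5788, -1.5377)
q⊗(0,ω) = (-0.8565667, 0.9871980, -1.0810445, -0.4723096)
q + ½dt·q⊗(0,ω), renormalized = (0.6432, -0.2184, -0.5581, -0.4767)
a = F/m = (-2.3333, 0.6000, -0.4667)
p + v·dt = (-1.6440, 1.8240, 1.5880)
v' = v + a·dt = (1.3067, 0.6240, -0.3187)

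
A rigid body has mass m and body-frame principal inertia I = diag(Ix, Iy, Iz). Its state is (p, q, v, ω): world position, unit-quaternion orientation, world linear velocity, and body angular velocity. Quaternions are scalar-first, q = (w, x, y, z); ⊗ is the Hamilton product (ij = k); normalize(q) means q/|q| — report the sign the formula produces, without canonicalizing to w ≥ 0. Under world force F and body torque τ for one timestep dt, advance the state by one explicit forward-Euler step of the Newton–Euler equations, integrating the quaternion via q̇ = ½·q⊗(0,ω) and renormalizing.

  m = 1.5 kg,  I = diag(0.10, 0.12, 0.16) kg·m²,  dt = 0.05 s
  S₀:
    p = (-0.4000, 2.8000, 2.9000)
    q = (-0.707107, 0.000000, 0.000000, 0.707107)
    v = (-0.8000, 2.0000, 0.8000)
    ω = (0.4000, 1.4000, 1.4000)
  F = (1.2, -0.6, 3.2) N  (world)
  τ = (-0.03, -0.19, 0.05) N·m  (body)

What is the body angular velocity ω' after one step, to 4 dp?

ω' = (0.3458, 1.3348, 1.4121)

ω×(Iω) gyroscopic = (0.0784, -0.0336, 0.0112)
α = I⁻¹(τ − ω×Iω) = (-1.0840, -1.3033, 0.2425)
ω' = ω + α·dt = (0.3458, 1.3348, 1.4121)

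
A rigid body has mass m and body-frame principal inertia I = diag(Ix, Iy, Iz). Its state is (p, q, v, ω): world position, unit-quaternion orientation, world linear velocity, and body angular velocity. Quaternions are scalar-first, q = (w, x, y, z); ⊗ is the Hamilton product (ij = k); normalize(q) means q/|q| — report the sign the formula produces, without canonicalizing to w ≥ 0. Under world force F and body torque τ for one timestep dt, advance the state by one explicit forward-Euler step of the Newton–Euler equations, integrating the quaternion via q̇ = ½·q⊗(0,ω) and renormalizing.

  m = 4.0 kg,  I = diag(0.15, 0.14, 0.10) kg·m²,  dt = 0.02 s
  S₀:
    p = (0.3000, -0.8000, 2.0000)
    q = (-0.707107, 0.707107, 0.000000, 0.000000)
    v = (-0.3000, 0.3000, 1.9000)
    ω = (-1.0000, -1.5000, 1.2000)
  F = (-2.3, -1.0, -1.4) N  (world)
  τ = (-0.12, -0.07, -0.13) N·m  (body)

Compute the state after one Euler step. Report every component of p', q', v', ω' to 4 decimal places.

p' = (0.2940, -0.7940, 2.0380)
q' = (-0.6999, 0.7140, 0.0021, -0.0191)
v' = (-0.3115, 0.2950, 1.8930)
ω' = (-1.0256, -1.5014, 1.1770)

angular accel α = (-1.2800, -0.0714, -1.1500)
new body rate ω' = (-1.0256, -1.5014, 1.1770)
2q̇ = q⊗(0,ω) = (0.7071070, 0.7071070, 0.2121321, -1.9091889)
updated quaternion q' = (-0.6999, 0.7140, 0.0021, -0.0191)
linear accel F/m = (-0.5750, -0.2500, -0.3500)
p + v·dt = (0.2940, -0.7940, 2.0380)
new velocity v' = (-0.3115, 0.2950, 1.8930)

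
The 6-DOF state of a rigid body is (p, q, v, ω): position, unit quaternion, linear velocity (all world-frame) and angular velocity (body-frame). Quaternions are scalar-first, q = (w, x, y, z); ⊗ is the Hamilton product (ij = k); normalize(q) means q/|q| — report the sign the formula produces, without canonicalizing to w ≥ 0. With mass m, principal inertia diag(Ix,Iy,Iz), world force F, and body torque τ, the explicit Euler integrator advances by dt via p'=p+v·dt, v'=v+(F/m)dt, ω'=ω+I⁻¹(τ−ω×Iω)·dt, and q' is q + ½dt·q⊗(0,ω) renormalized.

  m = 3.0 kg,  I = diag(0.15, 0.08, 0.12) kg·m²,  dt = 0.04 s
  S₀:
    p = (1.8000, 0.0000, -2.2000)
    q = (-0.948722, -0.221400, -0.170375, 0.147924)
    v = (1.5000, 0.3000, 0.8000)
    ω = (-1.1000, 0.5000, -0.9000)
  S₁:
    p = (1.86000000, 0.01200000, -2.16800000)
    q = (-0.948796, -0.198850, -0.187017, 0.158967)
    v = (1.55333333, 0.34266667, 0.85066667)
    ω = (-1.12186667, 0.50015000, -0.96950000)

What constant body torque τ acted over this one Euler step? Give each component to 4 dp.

τ = (-0.1000, 0.0300, -0.1700)

ω₁ − ω₀ = (-0.02186667, 0.00015000, -0.06950000)
ω₀×(Iω₀) = (-0.0180, 0.0297, 0.0385)
applied torque τ = (-0.1000, 0.0300, -0.1700)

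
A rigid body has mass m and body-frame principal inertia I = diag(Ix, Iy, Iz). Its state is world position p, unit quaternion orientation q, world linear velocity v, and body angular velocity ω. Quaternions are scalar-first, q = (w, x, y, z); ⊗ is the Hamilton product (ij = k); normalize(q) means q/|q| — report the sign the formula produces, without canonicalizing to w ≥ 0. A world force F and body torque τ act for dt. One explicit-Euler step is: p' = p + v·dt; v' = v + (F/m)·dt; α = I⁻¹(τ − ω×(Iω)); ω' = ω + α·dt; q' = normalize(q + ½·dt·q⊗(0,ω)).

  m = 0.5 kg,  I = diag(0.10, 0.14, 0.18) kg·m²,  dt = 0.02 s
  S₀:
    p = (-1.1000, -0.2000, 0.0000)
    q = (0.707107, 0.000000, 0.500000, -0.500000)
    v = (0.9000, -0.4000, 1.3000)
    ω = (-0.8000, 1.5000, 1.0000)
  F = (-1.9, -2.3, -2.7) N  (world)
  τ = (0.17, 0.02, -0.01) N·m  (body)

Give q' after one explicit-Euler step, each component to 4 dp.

q' = (0.7045, 0.0068, 0.5145, -0.4888)

Hamilton product q⊗(0,ω) = (-0.2500000, 0.6843144, 1.4606605, 1.1071070)
q + ½dt·q⊗(0,ω), renormalized = (0.7045, 0.0068, 0.5145, -0.4888)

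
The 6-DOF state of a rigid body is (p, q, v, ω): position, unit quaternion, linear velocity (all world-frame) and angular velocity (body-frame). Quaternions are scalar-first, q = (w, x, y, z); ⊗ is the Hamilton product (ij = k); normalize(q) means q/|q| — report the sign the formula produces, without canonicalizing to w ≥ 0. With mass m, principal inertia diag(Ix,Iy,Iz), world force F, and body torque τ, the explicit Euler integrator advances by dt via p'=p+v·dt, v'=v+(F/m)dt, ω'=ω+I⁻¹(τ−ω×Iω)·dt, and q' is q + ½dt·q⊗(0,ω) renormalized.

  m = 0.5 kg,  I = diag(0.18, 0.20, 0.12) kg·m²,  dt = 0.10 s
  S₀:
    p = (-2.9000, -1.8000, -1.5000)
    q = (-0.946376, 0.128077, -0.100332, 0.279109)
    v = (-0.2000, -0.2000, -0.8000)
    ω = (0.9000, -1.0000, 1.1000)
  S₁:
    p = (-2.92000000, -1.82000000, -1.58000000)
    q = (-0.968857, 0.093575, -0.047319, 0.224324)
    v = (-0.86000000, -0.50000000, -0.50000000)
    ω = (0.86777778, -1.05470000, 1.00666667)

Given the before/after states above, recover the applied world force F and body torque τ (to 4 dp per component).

F = (-3.3000, -1.5000, 1.5000)
τ = (0.0300, -0.0500, -0.1300)

v₁ − v₀ = (-0.66000000, -0.30000000, 0.30000000)
F = m·Δv/dt = (-3.3000, -1.5000, 1.5000)
rate change Δω = (-0.03222222, -0.05470000, -0.09333333)
I·α + gyro = (0.0300, -0.0500, -0.1300)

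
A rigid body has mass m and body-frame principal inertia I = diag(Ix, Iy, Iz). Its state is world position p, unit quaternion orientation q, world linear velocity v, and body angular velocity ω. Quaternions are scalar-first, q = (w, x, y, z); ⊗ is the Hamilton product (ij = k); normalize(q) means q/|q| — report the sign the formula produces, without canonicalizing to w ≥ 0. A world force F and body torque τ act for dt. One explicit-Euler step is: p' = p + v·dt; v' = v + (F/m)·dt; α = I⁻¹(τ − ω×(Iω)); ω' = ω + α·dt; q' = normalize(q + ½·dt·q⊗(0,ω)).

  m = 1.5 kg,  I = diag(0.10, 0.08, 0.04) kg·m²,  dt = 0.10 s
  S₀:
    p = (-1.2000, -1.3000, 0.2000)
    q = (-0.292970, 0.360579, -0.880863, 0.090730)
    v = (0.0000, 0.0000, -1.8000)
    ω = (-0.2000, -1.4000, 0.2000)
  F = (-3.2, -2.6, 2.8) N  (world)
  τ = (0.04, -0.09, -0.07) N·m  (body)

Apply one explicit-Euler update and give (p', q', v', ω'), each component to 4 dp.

p' = (-1.2000, -1.3000, 0.0200)
q' = (-0.3510, 0.3601, -0.8627, 0.0536)
v' = (-0.2133, -0.1733, -1.6133)
ω' = (-0.1712, -1.5095, 0.0390)

a = (-2.1333, -1.7333, 1.8667)
p + v·dt = (-1.2000, -1.3000, 0.0200)
new velocity v' = (-0.2133, -0.1733, -1.6133)
(τ − ω×Iω)/I = (0.2880, -1.0950, -1.6100)
new body rate ω' = (-0.1712, -1.5095, 0.0390)
q⊗(0,ω) = (-1.1792384, 0.0094434, 0.3198962, -0.7395772)
updated quaternion q' = (-0.3510, 0.3601, -0.8627, 0.0536)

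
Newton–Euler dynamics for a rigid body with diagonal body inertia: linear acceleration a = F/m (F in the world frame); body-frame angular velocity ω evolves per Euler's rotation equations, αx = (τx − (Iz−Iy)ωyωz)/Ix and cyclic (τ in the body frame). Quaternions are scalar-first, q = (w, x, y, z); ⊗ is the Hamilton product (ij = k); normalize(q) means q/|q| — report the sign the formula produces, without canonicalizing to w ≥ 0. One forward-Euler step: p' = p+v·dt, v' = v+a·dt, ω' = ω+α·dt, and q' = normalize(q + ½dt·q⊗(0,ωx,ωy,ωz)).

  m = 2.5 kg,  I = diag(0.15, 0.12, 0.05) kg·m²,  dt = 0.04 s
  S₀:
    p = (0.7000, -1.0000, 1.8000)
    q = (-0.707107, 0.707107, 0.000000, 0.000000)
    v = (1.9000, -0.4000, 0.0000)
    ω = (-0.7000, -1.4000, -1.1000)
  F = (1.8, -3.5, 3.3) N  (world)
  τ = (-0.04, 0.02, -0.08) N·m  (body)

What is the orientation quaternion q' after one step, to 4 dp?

q' = (-0.6967, 0.7165, 0.0353, -0.0042)

q⊗(0,ω) = (0.4949749, 0.4949749, 1.7677675, -0.2121321)
updated quaternion q' = (-0.6967, 0.7165, 0.0353, -0.0042)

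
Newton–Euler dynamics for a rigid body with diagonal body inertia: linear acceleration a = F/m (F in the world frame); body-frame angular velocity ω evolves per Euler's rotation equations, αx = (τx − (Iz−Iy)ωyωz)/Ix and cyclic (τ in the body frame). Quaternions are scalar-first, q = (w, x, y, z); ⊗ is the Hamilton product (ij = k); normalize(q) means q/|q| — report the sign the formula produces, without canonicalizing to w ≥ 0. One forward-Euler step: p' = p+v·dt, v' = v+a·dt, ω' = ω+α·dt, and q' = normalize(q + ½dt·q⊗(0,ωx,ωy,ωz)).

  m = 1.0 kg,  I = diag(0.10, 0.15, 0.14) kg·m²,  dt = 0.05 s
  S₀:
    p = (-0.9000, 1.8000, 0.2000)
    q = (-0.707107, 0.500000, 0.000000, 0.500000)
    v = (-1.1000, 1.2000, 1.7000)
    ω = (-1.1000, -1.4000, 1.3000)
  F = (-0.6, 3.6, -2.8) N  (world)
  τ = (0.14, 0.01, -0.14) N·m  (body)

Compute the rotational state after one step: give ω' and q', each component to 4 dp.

ω' = (-1.0391, -1.4157, 1.2225)
q' = (-0.7085, 0.5361, -0.0052, 0.4588)

ω×(Iω) gyroscopic = (0.0182, 0.0572, 0.0770)
α = I⁻¹(τ − ω×Iω) = (1.2180, -0.3147, -1.5500)
new body rate ω' = (-1.0391, -1.4157, 1.2225)
2q̇ = q⊗(0,ω) = (-0.1000000, 1.4778177, -0.2100502, -1.6192391)
updated quaternion q' = (-0.7085, 0.5361, -0.0052, 0.4588)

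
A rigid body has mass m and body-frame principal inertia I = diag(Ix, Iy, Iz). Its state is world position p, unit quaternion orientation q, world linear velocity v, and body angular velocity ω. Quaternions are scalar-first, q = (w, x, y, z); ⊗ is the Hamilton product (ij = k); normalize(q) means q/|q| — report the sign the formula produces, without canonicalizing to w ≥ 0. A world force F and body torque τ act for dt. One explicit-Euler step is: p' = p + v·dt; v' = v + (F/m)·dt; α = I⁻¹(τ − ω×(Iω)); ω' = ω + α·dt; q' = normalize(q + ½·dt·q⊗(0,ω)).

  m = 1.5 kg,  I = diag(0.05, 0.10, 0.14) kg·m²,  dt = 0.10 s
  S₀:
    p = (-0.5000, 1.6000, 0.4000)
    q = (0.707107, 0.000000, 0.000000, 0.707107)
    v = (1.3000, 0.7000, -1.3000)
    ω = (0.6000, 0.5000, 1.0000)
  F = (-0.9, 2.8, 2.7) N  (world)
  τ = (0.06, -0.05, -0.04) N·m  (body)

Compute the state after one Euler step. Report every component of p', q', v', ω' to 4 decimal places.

new position p' = (-0.3700, 1.6700, 0.2700)
v + (F/m)dt = (1.2400, 0.8867, -1.1200)
ω×(Iω) gyroscopic = (0.0200, -0.0540, 0.0150)
(τ − ω×Iω)/I = (0.8000, 0.0400, -0.3929)
ω' = ω + α·dt = (0.6800, 0.5040, 0.9607)
Hamilton product q⊗(0,ω) = (-0.7071070, 0.0707107, 0.7778177, 0.7071070)
q + ½dt·q⊗(0,ω), renormalized = (0.6704, 0.0035, 0.0388, 0.7410)

p' = (-0.3700, 1.6700, 0.2700)
q' = (0.6704, 0.0035, 0.0388, 0.7410)
v' = (1.2400, 0.8867, -1.1200)
ω' = (0.6800, 0.5040, 0.9607)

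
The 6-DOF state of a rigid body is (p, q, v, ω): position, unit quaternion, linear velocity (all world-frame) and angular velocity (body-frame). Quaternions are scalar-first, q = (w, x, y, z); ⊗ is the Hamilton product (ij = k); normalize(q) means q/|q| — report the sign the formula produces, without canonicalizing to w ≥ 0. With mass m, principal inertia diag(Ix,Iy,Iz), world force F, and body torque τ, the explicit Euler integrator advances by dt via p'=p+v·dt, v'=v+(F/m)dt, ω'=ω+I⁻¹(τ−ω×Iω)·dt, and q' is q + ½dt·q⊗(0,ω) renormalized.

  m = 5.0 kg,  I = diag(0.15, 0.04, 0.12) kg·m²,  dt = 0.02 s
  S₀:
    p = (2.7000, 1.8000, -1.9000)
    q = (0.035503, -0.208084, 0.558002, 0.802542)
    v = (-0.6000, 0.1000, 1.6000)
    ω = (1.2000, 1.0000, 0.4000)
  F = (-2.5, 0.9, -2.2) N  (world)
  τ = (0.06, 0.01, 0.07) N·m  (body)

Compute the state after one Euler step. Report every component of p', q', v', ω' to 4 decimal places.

(τ − ω×Iω)/I = (0.1867, -0.1100, 1.6833)
ω + α·dt = (1.2037, 0.9978, 0.4337)
Hamilton product q⊗(0,ω) = (-0.6293180, -0.5367376, 1.0817870, -0.8634852)
q + ½dt·q⊗(0,ω), renormalized = (0.0292, -0.2134, 0.5687, 0.7938)
linear accel F/m = (-0.5000, 0.1800, -0.4400)
p + v·dt = (2.6880, 1.8020, -1.8680)
v + (F/m)dt = (-0.6100, 0.1036, 1.5912)

p' = (2.6880, 1.8020, -1.8680)
q' = (0.0292, -0.2134, 0.5687, 0.7938)
v' = (-0.6100, 0.1036, 1.5912)
ω' = (1.2037, 0.9978, 0.4337)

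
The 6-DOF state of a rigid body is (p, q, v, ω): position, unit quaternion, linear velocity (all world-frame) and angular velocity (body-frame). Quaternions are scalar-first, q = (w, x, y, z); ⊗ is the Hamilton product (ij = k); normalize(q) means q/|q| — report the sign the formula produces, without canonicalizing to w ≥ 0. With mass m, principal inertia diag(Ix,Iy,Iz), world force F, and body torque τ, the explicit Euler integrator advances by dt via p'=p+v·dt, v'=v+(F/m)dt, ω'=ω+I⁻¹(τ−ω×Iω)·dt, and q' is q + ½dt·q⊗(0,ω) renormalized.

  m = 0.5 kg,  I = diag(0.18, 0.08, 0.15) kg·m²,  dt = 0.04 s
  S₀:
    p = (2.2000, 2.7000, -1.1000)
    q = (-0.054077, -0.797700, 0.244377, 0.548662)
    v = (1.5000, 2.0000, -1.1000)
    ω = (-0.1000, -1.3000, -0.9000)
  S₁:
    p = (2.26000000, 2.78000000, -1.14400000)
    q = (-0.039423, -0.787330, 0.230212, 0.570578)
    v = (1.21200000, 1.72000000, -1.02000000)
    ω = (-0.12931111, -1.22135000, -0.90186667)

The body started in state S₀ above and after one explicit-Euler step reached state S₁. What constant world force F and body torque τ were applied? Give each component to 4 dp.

Δω = ω₁−ω₀ = (-0.02931111, 0.07865000, -0.00186667)
ω₀×(Iω₀) = (0.0819, 0.0027, -0.0130)
τ = I·(Δω/dt) + ω₀×(Iω₀) = (-0.0500, 0.1600, -0.0200)
Δv = v₁−v₀ = (-0.28800000, -0.28000000, 0.08000000)
m·(v₁−v₀)/dt = (-3.6000, -3.5000, 1.0000)

F = (-3.6000, -3.5000, 1.0000)
τ = (-0.0500, 0.1600, -0.0200)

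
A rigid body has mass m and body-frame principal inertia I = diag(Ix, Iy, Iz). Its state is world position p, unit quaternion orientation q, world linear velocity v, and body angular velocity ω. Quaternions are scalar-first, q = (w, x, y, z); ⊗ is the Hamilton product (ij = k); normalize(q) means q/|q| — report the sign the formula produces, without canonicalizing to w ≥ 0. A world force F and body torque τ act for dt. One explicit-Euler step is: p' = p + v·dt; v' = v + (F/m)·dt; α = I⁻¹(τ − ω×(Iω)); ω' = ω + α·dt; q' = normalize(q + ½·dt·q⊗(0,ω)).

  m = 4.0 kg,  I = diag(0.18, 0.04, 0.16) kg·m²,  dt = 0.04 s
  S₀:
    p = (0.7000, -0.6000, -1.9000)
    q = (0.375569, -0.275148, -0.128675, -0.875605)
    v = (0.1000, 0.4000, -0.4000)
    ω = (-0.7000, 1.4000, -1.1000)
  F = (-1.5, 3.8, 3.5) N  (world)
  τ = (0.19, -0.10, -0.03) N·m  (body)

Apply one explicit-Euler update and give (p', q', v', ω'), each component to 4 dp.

α = I⁻¹(τ − ω×Iω) = (2.0822, -2.8850, -1.0450)
new body rate ω' = (-0.6167, 1.2846, -1.1418)
Hamilton product q⊗(0,ω) = (-0.9756241, 1.1044912, 0.8360573, -0.8884056)
q' = normalize(q + ½dt·q⊗(0,ω)) = (0.3558, -0.2529, -0.1119, -0.8927)
a = (-0.3750, 0.9500, 0.8750)
p + v·dt = (0.7040, -0.5840, -1.9160)
v + (F/m)dt = (0.0850, 0.4380, -0.3650)

p' = (0.7040, -0.5840, -1.9160)
q' = (0.3558, -0.2529, -0.1119, -0.8927)
v' = (0.0850, 0.4380, -0.3650)
ω' = (-0.6167, 1.2846, -1.1418)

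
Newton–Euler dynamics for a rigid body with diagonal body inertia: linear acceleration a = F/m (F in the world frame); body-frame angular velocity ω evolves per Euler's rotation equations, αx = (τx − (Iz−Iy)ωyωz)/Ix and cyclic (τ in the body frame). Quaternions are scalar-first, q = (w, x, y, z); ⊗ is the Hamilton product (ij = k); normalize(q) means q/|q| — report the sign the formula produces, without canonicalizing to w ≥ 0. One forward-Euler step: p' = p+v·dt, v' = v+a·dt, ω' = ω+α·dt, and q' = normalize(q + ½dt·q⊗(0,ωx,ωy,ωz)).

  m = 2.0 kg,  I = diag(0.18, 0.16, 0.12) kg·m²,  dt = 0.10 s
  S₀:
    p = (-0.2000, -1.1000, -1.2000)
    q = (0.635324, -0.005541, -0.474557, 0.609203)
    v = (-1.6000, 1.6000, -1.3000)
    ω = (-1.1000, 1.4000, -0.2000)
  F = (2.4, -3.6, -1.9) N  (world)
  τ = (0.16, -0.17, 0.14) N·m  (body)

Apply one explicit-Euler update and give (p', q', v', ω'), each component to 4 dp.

ω×(Iω) gyroscopic = (0.0112, 0.0132, 0.0308)
(τ − ω×Iω)/I = (0.8267, -1.1450, 0.9100)
new body rate ω' = (-1.0173, 1.2855, -0.1090)
q⊗(0,ω) = (0.7801253, -1.4568292, 0.2182221, -0.6568349)
q + ½dt·q⊗(0,ω), renormalized = (0.6716, -0.0781, -0.4618, 0.5741)
p + v·dt = (-0.3600, -0.9400, -1.3300)
v + (F/m)dt = (-1.4800, 1.4200, -1.3950)

p' = (-0.3600, -0.9400, -1.3300)
q' = (0.6716, -0.0781, -0.4618, 0.5741)
v' = (-1.4800, 1.4200, -1.3950)
ω' = (-1.0173, 1.2855, -0.1090)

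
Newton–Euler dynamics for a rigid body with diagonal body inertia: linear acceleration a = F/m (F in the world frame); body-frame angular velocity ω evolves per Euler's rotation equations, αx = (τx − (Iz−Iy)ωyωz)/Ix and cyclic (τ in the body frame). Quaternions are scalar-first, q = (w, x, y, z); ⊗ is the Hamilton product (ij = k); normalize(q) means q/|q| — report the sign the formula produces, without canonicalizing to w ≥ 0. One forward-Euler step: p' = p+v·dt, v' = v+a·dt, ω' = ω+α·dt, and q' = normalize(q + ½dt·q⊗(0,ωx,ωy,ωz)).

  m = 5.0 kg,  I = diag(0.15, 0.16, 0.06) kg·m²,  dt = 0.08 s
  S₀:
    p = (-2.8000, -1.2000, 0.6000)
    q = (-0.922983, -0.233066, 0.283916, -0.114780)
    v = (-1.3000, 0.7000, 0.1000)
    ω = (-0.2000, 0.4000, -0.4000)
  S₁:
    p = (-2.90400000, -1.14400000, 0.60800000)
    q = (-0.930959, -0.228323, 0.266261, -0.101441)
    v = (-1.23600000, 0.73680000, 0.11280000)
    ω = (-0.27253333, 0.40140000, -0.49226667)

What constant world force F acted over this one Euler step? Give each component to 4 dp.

v₁ − v₀ = (0.06400000, 0.03680000, 0.01280000)
applied force F = (4.0000, 2.3000, 0.8000)

F = (4.0000, 2.3000, 0.8000)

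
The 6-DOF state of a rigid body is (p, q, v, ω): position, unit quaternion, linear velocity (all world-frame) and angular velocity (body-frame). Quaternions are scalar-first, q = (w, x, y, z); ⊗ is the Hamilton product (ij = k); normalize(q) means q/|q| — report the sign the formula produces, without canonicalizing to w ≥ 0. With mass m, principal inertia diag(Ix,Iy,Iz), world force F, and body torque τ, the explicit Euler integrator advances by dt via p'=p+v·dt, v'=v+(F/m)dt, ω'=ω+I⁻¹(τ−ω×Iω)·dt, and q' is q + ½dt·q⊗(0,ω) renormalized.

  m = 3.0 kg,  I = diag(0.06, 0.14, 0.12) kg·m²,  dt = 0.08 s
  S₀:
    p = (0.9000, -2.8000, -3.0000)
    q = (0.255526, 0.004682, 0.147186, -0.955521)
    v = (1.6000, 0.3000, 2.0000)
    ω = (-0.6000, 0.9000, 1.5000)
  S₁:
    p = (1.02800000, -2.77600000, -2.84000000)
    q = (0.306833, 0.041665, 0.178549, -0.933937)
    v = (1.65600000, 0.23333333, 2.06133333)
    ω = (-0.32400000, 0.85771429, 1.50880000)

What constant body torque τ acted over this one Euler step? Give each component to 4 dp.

Δω = ω₁−ω₀ = (0.27600000, -0.04228571, 0.00880000)
gyro term ω₀×Iω₀ = (-0.0270, 0.0540, -0.0432)
τ = I·(Δω/dt) + ω₀×(Iω₀) = (0.1800, -0.0200, -0.0300)

τ = (0.1800, -0.0200, -0.0300)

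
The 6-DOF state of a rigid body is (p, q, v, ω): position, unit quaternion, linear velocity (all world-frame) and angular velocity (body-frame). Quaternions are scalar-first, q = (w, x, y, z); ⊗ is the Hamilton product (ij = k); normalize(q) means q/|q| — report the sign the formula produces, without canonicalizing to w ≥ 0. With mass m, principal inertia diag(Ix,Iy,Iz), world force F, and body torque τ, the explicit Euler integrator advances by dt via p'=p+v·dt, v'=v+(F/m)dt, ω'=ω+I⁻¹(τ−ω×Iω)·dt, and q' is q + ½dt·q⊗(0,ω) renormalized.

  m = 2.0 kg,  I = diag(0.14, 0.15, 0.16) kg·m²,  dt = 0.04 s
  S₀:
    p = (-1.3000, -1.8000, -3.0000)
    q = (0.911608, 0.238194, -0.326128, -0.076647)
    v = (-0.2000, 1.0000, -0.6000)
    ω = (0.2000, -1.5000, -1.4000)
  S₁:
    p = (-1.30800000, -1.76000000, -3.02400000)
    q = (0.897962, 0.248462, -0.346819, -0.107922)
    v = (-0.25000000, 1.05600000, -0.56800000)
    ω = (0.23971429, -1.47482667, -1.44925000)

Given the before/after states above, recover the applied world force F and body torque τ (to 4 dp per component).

F = (-2.5000, 2.8000, 1.6000)
τ = (0.1600, 0.1000, -0.2000)

rate change Δω = (0.03971429, 0.02517333, -0.04925000)
gyro term ω₀×Iω₀ = (0.0210, 0.0056, -0.0030)
τ = I·(Δω/dt) + ω₀×(Iω₀) = (0.1600, 0.1000, -0.2000)
v₁ − v₀ = (-0.05000000, 0.05600000, 0.03200000)
applied force F = (-2.5000, 2.8000, 1.6000)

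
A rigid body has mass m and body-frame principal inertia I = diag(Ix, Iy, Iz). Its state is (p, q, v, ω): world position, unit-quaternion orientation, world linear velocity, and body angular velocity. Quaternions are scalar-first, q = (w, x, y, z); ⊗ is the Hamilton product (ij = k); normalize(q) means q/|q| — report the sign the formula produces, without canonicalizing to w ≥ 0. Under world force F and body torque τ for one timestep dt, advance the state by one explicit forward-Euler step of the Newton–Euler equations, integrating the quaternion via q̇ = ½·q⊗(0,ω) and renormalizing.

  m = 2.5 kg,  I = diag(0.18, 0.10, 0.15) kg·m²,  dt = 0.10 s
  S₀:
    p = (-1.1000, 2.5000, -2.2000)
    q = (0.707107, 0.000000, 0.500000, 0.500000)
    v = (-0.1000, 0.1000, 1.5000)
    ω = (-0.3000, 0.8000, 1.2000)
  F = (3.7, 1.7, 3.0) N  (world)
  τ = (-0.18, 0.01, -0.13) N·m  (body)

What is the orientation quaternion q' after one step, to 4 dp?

q' = (0.6553, -0.0006, 0.5194, 0.5484)

Hamilton product q⊗(0,ω) = (-1.0000000, -0.0121321, 0.4156856, 0.9985284)
updated quaternion q' = (0.6553, -0.0006, 0.5194, 0.5484)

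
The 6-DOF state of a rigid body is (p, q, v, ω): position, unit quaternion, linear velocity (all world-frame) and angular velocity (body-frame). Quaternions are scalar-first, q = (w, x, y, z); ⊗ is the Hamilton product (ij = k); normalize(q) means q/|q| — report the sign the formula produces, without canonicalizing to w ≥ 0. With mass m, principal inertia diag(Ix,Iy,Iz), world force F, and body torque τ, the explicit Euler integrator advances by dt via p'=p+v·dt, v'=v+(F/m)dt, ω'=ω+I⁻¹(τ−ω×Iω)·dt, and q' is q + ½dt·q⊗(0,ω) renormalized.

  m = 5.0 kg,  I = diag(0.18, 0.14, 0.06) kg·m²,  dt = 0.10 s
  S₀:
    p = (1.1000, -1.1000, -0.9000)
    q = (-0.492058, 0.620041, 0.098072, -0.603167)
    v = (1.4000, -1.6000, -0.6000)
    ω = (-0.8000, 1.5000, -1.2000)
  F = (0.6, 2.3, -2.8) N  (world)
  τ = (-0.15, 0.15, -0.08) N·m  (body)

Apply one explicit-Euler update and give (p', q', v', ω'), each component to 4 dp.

angular accel α = (-1.6333, 0.2486, -2.1333)
ω' = ω + α·dt = (-0.9633, 1.5249, -1.4133)
q⊗(0,ω) = (-0.3748756, 1.1807105, 0.4884958, 1.5989887)
updated quaternion q' = (-0.5081, 0.6754, 0.1218, -0.5204)
linear accel F/m = (0.1200, 0.4600, -0.5600)
new position p' = (1.2400, -1.2600, -0.9600)
v + (F/m)dt = (1.4120, -1.5540, -0.6560)

p' = (1.2400, -1.2600, -0.9600)
q' = (-0.5081, 0.6754, 0.1218, -0.5204)
v' = (1.4120, -1.5540, -0.6560)
ω' = (-0.9633, 1.5249, -1.4133)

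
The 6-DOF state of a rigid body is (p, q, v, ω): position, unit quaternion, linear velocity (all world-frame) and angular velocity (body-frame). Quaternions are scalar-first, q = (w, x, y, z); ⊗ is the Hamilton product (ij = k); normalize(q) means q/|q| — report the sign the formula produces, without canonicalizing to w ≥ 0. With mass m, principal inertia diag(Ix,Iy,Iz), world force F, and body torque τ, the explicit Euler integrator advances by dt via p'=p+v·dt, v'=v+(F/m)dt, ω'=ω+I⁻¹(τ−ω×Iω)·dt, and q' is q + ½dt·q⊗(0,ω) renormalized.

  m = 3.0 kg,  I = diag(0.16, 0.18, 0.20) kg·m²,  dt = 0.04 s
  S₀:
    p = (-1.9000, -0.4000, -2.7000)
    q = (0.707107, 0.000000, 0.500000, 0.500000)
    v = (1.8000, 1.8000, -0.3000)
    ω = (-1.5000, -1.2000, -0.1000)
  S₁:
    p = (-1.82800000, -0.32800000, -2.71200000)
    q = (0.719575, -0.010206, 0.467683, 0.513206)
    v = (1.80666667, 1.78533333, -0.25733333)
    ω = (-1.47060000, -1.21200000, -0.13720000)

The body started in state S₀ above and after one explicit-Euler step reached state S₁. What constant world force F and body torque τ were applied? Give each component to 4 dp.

F = (0.5000, -1.1000, 3.2000)
τ = (0.1200, -0.0600, -0.1500)

v₁ − v₀ = (0.00666667, -0.01466667, 0.04266667)
m·(v₁−v₀)/dt = (0.5000, -1.1000, 3.2000)
rate change Δω = (0.02940000, -0.01200000, -0.03720000)
applied torque τ = (0.1200, -0.0600, -0.1500)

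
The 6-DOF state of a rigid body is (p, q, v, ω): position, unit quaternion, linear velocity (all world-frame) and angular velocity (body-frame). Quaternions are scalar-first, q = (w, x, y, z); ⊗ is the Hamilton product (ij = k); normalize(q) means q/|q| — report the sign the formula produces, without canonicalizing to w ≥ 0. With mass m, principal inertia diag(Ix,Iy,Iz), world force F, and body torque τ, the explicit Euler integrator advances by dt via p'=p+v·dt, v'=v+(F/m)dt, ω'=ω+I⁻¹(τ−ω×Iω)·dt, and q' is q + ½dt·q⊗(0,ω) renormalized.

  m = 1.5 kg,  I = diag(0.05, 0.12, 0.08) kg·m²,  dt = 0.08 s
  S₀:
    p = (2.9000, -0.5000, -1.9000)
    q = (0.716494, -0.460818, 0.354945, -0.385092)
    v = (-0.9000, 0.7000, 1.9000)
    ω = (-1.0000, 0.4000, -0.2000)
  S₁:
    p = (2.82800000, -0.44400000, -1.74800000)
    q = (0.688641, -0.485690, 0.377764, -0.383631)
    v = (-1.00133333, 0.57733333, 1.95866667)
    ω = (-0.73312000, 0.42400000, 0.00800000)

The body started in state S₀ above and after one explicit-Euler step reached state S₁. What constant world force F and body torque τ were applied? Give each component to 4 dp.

F = (-1.9000, -2.3000, 1.1000)
τ = (0.1700, 0.0300, 0.1800)

rate change Δω = (0.26688000, 0.02400000, 0.20800000)
ω₀×(Iω₀) = (0.0032, -0.0060, -0.0280)
I·α + gyro = (0.1700, 0.0300, 0.1800)
Δv = v₁−v₀ = (-0.10133333, -0.12266667, 0.05866667)
F = m·Δv/dt = (-1.9000, -2.3000, 1.1000)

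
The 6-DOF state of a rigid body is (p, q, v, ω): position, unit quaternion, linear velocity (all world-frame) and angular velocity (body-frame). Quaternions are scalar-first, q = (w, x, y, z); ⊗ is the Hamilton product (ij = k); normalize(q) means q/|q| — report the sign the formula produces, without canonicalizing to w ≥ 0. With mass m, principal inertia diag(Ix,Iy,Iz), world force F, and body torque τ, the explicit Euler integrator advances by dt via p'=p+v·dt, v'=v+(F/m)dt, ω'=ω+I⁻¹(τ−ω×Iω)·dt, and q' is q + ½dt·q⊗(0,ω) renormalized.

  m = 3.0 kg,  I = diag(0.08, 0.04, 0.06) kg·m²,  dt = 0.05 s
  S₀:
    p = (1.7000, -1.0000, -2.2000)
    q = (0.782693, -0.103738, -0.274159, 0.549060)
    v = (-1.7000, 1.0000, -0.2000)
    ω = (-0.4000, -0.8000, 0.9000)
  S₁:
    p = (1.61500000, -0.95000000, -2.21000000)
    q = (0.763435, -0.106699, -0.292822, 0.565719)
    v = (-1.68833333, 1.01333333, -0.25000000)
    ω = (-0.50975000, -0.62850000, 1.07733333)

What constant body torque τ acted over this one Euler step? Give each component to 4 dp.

Δω = ω₁−ω₀ = (-0.10975000, 0.17150000, 0.17733333)
applied torque τ = (-0.1900, 0.1300, 0.2000)

τ = (-0.1900, 0.1300, 0.2000)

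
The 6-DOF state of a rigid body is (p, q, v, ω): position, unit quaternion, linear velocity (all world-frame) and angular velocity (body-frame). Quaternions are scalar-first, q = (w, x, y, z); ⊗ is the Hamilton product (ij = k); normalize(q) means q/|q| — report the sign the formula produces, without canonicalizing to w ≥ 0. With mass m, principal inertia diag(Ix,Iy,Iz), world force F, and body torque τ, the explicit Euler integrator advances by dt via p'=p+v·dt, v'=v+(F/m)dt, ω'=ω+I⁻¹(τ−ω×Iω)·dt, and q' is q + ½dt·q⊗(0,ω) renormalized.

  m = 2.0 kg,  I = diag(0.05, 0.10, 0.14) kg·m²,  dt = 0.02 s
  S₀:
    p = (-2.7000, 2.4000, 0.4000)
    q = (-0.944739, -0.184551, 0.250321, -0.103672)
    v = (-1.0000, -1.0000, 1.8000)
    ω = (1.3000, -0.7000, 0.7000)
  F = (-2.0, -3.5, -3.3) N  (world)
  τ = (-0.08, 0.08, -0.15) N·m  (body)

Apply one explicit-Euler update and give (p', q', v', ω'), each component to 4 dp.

ω×(Iω) gyroscopic = (-0.0196, -0.0819, -0.0455)
α = I⁻¹(τ − ω×Iω) = (-1.2080, 1.6190, -0.7464)
ω' = ω + α·dt = (1.2758, -0.6676, 0.6851)
2q̇ = q⊗(0,ω) = (0.4877114, -1.1255064, 0.6557294, -0.8575489)
q' = normalize(q + ½dt·q⊗(0,ω)) = (-0.9397, -0.1958, 0.2568, -0.1122)
new position p' = (-2.7200, 2.3800, 0.4360)
v' = v + a·dt = (-1.0200, -1.0350, 1.7670)

p' = (-2.7200, 2.3800, 0.4360)
q' = (-0.9397, -0.1958, 0.2568, -0.1122)
v' = (-1.0200, -1.0350, 1.7670)
ω' = (1.2758, -0.6676, 0.6851)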